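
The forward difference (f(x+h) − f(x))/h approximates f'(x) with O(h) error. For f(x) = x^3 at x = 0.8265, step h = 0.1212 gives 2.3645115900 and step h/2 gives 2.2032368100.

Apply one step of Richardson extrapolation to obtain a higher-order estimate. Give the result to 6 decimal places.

2.041962

With r = 1 the leading error scales as h^1, so the weight is 2^1 = 2.
Numerator 2*A(h/2) − A(h) = 2*2.2032368100 − 2.3645115900 = 2.0419620300
2.0419620300 ÷ 1 = 2.0419620300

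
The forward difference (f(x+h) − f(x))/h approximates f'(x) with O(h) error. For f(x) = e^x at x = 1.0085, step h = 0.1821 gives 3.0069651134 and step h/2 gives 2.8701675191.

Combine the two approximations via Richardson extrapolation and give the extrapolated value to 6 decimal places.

r = 1: numerator weight 2, denominator 1.
Numerator 2·A(h/2) − A(h) = 2·2.8701675191 − 3.0069651134 = 2.7333699248
2.7333699248 ÷ 1 = 2.7333699248

2.733370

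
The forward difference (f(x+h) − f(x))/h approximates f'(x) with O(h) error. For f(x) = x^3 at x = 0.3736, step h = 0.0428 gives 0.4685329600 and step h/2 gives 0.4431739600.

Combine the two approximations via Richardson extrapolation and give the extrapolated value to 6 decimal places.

0.417815

With r = 1 the leading error scales as h^1, so the weight is 2^1 = 2.
2 × 0.4431739600 = 0.8863479200; subtract 0.4685329600 → 0.4178149600
(2 × 0.4431739600 − 0.4685329600)/(2 − 1) = 0.4178149600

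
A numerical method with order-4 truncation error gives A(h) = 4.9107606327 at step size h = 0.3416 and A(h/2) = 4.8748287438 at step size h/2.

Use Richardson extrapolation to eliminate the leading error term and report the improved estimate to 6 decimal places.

The method has order 4: 2^4 = 16.
Top: 16(4.8748287438) − (4.9107606327) = 73.0864992681
73.0864992681 ÷ 15 = 4.8724332845
Gap between inputs: 3.593e-02; correction applied: −0.0023954593.

4.872433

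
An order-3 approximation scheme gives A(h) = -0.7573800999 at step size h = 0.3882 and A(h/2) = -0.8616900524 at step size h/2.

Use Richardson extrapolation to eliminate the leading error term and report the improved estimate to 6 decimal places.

With r = 3 the leading error scales as h^3, so the weight is 2^3 = 8.
Top: 8(-0.8616900524) − (-0.7573800999) = -6.1361403193
Extrapolated: (-6.1361403193) / 7 = -0.8765914742

-0.876591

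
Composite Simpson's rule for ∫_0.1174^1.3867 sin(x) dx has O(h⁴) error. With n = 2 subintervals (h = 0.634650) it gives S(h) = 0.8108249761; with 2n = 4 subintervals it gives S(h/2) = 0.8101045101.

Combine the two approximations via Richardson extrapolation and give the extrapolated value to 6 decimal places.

0.810056

Order 4 gives 2^r = 16 and 2^r − 1 = 15.
Numerator 16·A(h/2) − A(h) = 16·0.8101045101 − 0.8108249761 = 12.1508471855
Divide by 2^4 − 1 = 15.
Extrapolated: 12.1508471855 / 15 = 0.8100564790
Gap between inputs: 7.205e-04; correction applied: −0.0000480311.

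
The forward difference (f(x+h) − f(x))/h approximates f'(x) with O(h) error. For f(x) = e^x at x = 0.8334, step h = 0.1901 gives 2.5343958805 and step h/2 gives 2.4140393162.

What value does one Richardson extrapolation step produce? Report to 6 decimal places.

2.293683

Leading term ∝ h^1; use weight 2 = 2^1.
2×2.4140393162 = 4.8280786324; 4.8280786324 − 2.5343958805 = 2.2936827519
Denominator 2 − 1 = 1.
R = 2.2936827519/1 = 2.2936827519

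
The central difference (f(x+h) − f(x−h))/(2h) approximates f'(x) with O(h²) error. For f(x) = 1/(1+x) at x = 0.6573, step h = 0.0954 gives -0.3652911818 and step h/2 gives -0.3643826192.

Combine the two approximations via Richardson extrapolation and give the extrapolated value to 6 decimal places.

-0.364080

r = 2, so 2^r = 4.
Numerator 4×A(h/2) − A(h) = 4×(-0.3643826192) − (-0.3652911818) = -1.0922392950
Divide by 2^2 − 1 = 3.
(4×(-0.3643826192) − (-0.3652911818))/(4 − 1) = -0.3640797650
Gap between inputs: 9.086e-04; correction applied: +0.0003028542.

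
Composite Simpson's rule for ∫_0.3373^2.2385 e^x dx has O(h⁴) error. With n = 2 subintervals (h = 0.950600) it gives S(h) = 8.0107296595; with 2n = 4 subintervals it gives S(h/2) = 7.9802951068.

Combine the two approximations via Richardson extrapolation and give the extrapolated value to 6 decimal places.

Method order is 4; weight 2^4 = 16.
Numerator 16 × A(h/2) − A(h) = 16 × 7.9802951068 − 8.0107296595 = 119.6739920493
119.6739920493 ÷ 15 = 7.9782661366
Shift from A(h/2): −0.0020289702.

7.978266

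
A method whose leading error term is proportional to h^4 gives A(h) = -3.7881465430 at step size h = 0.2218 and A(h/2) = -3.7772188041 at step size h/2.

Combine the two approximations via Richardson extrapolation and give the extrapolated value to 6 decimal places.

Order 4 gives 2^r = 16 and 2^r − 1 = 15.
Difference of the inputs: -3.7772188041 − (-3.7881465430) = 0.0109277389
Correction (A(h/2) − A(h))/(16 − 1) = 0.0109277389/15 = 0.0007285159
R = A(h/2) + (A(h/2) − A(h))/15 = -3.7772188041 + 0.0007285159 = -3.7764902882

-3.776490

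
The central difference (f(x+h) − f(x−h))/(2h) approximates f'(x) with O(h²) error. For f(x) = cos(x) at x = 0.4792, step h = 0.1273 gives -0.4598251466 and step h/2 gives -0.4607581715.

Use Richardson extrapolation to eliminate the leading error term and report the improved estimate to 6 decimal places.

-0.461069

The method has order 2: 2^2 = 4.
Numerator 4·A(h/2) − A(h) = 4·(-0.4607581715) − (-0.4598251466) = -1.3832075394
Denominator 4 − 1 = 3.
(-1.3832075394) ÷ 3 = -0.4610691798
Correction |R − A(h/2)| = 3.110e-04; gap |A(h/2) − A(h)| = 9.330e-04.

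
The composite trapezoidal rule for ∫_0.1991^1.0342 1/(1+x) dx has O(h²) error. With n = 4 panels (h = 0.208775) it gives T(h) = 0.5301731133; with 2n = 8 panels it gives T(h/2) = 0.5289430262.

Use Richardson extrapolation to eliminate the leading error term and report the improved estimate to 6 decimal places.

Error is O(h^2); halving h shrinks it by 2^2 = 4.
4*0.5289430262 = 2.1157721048; subtract 0.5301731133 → 1.5855989915
Divide by 2^2 − 1 = 3.
R = 1.5855989915/3 = 0.5285329972
Correction |R − A(h/2)| = 4.100e-04; gap |A(h/2) − A(h)| = 1.230e-03.

0.528533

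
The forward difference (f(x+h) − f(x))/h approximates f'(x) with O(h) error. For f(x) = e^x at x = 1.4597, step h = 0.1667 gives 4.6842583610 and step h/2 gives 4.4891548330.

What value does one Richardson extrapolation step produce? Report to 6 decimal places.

4.294051

r = 1: numerator weight 2, denominator 1.
A(h/2) − A(h) = 4.4891548330 − 4.6842583610 = -0.1951035280
Correction (A(h/2) − A(h))/(2 − 1) = (-0.1951035280)/1 = -0.1951035280
R = A(h/2) + (A(h/2) − A(h))/1 = 4.4891548330 − 0.1951035280 = 4.2940513050
Shift from A(h/2): −0.1951035280.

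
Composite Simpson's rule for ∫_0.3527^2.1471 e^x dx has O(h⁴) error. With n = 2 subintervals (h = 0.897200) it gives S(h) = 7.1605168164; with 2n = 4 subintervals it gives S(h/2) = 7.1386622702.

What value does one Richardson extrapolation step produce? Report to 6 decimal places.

7.137205

Order 4 gives 2^r = 16 and 2^r − 1 = 15.
Top: 16(7.1386622702) − (7.1605168164) = 107.0580795068
107.0580795068 ÷ 15 = 7.1372053005
Gap between inputs: 2.185e-02; correction applied: −0.0014569697.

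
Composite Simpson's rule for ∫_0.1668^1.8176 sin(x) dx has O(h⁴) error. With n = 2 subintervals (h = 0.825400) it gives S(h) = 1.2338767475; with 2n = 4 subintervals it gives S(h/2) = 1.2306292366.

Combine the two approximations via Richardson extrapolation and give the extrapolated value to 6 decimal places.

1.230413

The method has order 4: 2^4 = 16.
16×1.2306292366 = 19.6900677856; subtract 1.2338767475 → 18.4561910381
Divide by 2^4 − 1 = 15.
Result: 1.2304127359
Shift from A(h/2): −0.0002165007.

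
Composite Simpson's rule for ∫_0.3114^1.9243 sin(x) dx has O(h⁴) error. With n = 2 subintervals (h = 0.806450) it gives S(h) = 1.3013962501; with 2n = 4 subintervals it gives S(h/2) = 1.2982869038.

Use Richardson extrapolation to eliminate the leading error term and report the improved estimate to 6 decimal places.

1.298080

Order 4 gives 2^r = 16 and 2^r − 1 = 15.
16·1.2982869038 = 20.7725904608; subtract 1.3013962501 → 19.4711942107
Divide by 2^4 − 1 = 15.
So the Richardson estimate is 1.2980796140.
Shift from A(h/2): −0.0002072898.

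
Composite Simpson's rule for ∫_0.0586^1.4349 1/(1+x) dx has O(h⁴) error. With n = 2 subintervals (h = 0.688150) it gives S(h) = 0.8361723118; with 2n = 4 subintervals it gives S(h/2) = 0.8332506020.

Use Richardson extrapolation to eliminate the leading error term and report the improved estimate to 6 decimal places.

0.833056

With r = 4 the leading error scales as h^4, so the weight is 2^4 = 16.
16·0.8332506020 = 13.3320096320; 13.3320096320 − 0.8361723118 = 12.4958373202
Denominator 16 − 1 = 15.
Result: 0.8330558213
Correction |R − A(h/2)| = 1.948e-04; gap |A(h/2) − A(h)| = 2.922e-03.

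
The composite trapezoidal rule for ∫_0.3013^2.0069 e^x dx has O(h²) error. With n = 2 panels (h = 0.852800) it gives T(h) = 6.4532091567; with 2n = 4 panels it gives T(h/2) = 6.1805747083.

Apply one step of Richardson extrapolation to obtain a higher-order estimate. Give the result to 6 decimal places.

Error is O(h^2); halving h shrinks it by 2^2 = 4.
4×6.1805747083 = 24.7222988332; subtract 6.4532091567 → 18.2690896765
18.2690896765 ÷ 3 = 6.0896965588

6.089697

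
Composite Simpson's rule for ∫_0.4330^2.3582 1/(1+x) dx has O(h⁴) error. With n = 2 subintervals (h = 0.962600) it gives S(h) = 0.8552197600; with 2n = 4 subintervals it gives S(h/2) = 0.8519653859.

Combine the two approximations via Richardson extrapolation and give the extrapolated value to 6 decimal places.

0.851748

r = 4: numerator weight 16, denominator 15.
Top: 16(0.8519653859) − (0.8552197600) = 12.7762264144
(16 × 0.8519653859 − 0.8552197600)/(16 − 1) = 0.8517484276
Shift from A(h/2): −0.0002169583.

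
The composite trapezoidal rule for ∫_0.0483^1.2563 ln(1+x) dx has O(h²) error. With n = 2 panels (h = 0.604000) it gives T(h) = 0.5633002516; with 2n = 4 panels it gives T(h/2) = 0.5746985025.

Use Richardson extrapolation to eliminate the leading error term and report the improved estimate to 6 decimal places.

0.578498

With r = 2 the leading error scales as h^2, so the weight is 2^2 = 4.
4×0.5746985025 − 0.5633002516 = 1.7354937584
R = 1.7354937584/3 = 0.5784979195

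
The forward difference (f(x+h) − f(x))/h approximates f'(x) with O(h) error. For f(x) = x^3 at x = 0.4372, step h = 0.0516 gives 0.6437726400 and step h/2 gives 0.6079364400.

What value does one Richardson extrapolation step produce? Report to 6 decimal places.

0.572100

Leading term ∝ h^1; use weight 2 = 2^1.
2×0.6079364400 = 1.2158728800; 1.2158728800 − 0.6437726400 = 0.5721002400
R = 0.5721002400/1 = 0.5721002400
Correction |R − A(h/2)| = 3.584e-02; gap |A(h/2) − A(h)| = 3.584e-02.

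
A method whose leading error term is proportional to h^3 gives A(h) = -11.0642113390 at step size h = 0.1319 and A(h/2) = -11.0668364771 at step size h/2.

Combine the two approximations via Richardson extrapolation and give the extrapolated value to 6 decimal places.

-11.067211

Method order is 3; weight 2^3 = 8.
Weighted: (-88.5346918168) − (-11.0642113390) = -77.4704804778
Denominator 8 − 1 = 7.
So the Richardson estimate is -11.0672114968.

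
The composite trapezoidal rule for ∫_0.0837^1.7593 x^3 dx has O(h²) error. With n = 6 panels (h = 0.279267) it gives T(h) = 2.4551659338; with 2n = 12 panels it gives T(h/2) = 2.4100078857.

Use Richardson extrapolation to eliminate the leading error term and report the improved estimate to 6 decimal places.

With r = 2 the leading error scales as h^2, so the weight is 2^2 = 4.
Numerator 4×A(h/2) − A(h) = 4×2.4100078857 − 2.4551659338 = 7.1848656090
Divide by 2^2 − 1 = 3.
Extrapolated: 7.1848656090 / 3 = 2.3949552030
Correction |R − A(h/2)| = 1.505e-02; gap |A(h/2) − A(h)| = 4.516e-02.

2.394955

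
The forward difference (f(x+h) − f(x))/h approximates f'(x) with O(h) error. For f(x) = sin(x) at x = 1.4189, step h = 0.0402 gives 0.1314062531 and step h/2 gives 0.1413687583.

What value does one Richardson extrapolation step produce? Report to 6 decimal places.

With r = 1 the leading error scales as h^1, so the weight is 2^1 = 2.
2^1 × A(h/2) = 0.2827375166; minus A(h) gives 0.1513312635.
Divide by 2^1 − 1 = 1.
R = 0.1513312635/1 = 0.1513312635
Shift from A(h/2): +0.0099625052.

0.151331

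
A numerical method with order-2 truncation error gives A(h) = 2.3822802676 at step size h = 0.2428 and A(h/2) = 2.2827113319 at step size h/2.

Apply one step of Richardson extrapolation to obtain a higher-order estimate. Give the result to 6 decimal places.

Order 2 gives 2^r = 4 and 2^r − 1 = 3.
Top: 4(2.2827113319) − (2.3822802676) = 6.7485650600
R = 6.7485650600/3 = 2.2495216867
Correction |R − A(h/2)| = 3.319e-02; gap |A(h/2) − A(h)| = 9.957e-02.

2.249522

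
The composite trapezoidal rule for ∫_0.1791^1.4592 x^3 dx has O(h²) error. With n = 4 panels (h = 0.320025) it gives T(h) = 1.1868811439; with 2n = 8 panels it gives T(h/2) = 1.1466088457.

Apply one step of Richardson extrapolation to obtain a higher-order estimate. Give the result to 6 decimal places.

Error is O(h^2); halving h shrinks it by 2^2 = 4.
Numerator 4×A(h/2) − A(h) = 4×1.1466088457 − 1.1868811439 = 3.3995542389
Denominator 4 − 1 = 3.
R = 3.3995542389/3 = 1.1331847463

1.133185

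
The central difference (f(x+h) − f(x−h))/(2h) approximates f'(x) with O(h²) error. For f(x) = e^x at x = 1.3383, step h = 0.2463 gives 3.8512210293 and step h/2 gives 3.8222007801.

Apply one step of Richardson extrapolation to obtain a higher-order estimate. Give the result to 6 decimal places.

Method order is 2; weight 2^2 = 4.
Numerator 4×A(h/2) − A(h) = 4×3.8222007801 − 3.8512210293 = 11.4375820911
Denominator 4 − 1 = 3.
So the Richardson estimate is 3.8125273637.
Gap between inputs: 2.902e-02; correction applied: −0.0096734164.

3.812527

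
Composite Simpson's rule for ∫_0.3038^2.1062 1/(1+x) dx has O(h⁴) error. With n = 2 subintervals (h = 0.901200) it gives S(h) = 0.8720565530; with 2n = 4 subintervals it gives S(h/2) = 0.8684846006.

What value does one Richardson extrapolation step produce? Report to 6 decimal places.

0.868246

Order 4 gives 2^r = 16 and 2^r − 1 = 15.
A(h/2) − A(h) = 0.8684846006 − 0.8720565530 = -0.0035719524
Divide by 2^4 − 1 = 15: (-0.0035719524)/15 = -0.0002381302
R = A(h/2) + (A(h/2) − A(h))/15 = 0.8684846006 − 0.0002381302 = 0.8682464704
Shift from A(h/2): −0.0002381302.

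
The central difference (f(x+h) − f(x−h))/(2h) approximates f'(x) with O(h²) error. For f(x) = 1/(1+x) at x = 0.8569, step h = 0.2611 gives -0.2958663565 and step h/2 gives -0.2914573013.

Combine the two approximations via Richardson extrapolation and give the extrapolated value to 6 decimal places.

-0.289988

Leading term ∝ h^2; use weight 4 = 2^2.
4×(-0.2914573013) − (-0.2958663565) = -0.8699628487
Denominator 4 − 1 = 3.
Result: -0.2899876162
Shift from A(h/2): +0.0014696851.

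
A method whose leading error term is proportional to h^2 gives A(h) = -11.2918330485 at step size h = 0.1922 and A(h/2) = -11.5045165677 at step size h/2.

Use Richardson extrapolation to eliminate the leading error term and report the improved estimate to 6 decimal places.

Leading term ∝ h^2; use weight 4 = 2^2.
2^2*A(h/2) = -46.0180662708; minus A(h) gives -34.7262332223.
R = (-34.7262332223)/3 = -11.5754110741

-11.575411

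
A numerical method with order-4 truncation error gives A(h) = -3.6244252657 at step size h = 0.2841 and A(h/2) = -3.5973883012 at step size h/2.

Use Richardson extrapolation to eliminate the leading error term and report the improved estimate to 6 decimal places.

Order 4 gives 2^r = 16 and 2^r − 1 = 15.
16×(-3.5973883012) = -57.5582128192; subtract (-3.6244252657) → -53.9337875535
(-53.9337875535) ÷ 15 = -3.5955858369

-3.595586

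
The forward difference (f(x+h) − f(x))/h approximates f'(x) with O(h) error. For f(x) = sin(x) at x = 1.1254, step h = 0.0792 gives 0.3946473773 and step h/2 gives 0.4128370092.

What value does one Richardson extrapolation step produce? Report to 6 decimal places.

0.431027

With r = 1 the leading error scales as h^1, so the weight is 2^1 = 2.
Difference of the inputs: 0.4128370092 − 0.3946473773 = 0.0181896319
Correction (A(h/2) − A(h))/(2 − 1) = 0.0181896319/1 = 0.0181896319
R = A(h/2) + (A(h/2) − A(h))/1 = 0.4128370092 + 0.0181896319 = 0.4310266411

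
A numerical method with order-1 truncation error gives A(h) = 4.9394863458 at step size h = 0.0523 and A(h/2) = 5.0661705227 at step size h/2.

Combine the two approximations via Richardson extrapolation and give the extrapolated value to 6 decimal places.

r = 1, so 2^r = 2.
2^1*A(h/2) = 10.1323410454; minus A(h) gives 5.1928546996.
Divide by 2^1 − 1 = 1.
R = 5.1928546996/1 = 5.1928546996
Correction |R − A(h/2)| = 1.267e-01; gap |A(h/2) − A(h)| = 1.267e-01.

5.192855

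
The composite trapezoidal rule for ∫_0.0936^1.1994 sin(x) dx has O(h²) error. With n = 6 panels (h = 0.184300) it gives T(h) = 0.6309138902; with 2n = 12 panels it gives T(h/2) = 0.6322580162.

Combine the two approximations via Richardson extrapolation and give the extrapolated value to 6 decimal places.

With r = 2 the leading error scales as h^2, so the weight is 2^2 = 4.
Top: 4(0.6322580162) − (0.6309138902) = 1.8981181746
(4·0.6322580162 − 0.6309138902)/(4 − 1) = 0.6327060582
Shift from A(h/2): +0.0004480420.

0.632706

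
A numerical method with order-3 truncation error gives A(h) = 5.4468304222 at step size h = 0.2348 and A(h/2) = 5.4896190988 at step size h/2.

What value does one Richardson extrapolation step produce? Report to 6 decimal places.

5.495732

Error is O(h^3); halving h shrinks it by 2^3 = 8.
Numerator 8×A(h/2) − A(h) = 8×5.4896190988 − 5.4468304222 = 38.4701223682
Divide by 2^3 − 1 = 7.
Extrapolated: 38.4701223682 / 7 = 5.4957317669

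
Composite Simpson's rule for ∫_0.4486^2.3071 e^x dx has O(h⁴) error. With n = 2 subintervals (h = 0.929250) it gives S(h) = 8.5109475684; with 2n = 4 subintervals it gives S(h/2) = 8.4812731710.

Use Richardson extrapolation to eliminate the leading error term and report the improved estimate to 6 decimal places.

The method has order 4: 2^4 = 16.
Weighted: 135.7003707360 − 8.5109475684 = 127.1894231676
R = 127.1894231676/15 = 8.4792948778
Correction |R − A(h/2)| = 1.978e-03; gap |A(h/2) − A(h)| = 2.967e-02.

8.479295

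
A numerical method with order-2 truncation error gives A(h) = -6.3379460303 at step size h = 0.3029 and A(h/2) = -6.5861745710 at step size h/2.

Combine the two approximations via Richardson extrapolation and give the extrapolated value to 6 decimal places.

Error is O(h^2); halving h shrinks it by 2^2 = 4.
4·(-6.5861745710) = -26.3446982840; (-26.3446982840) − (-6.3379460303) = -20.0067522537
(-20.0067522537) ÷ 3 = -6.6689174179

-6.668917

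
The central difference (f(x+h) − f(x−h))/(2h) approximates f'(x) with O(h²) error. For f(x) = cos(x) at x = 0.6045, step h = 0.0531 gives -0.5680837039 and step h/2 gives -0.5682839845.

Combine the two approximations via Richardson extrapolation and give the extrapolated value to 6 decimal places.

With r = 2 the leading error scales as h^2, so the weight is 2^2 = 4.
4·(-0.5682839845) − (-0.5680837039) = -1.7050522341
(-1.7050522341) ÷ 3 = -0.5683507447
Correction |R − A(h/2)| = 6.676e-05; gap |A(h/2) − A(h)| = 2.003e-04.

-0.568351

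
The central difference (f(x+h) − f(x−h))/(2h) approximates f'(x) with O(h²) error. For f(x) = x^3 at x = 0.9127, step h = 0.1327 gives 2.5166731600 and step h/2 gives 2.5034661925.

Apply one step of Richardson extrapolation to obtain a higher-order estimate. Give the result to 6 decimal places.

The method has order 2: 2^2 = 4.
A(h/2) − A(h) = 2.5034661925 − 2.5166731600 = -0.0132069675
Correction (A(h/2) − A(h))/(4 − 1) = (-0.0132069675)/3 = -0.0044023225
R = 2.5034661925 − 0.0044023225 = 2.4990638700
Shift from A(h/2): −0.0044023225.

2.499064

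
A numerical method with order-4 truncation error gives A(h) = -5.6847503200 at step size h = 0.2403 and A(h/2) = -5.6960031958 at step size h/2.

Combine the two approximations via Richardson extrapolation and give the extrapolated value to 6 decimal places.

Order 4 gives 2^r = 16 and 2^r − 1 = 15.
16×(-5.6960031958) = -91.1360511328; subtract (-5.6847503200) → -85.4513008128
(16×(-5.6960031958) − (-5.6847503200))/(16 − 1) = -5.6967533875

-5.696753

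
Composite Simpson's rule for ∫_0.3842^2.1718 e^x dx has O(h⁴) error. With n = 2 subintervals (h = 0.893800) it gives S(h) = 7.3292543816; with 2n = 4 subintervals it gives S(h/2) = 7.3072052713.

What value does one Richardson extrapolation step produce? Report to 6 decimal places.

r = 4, so 2^r = 16.
16·7.3072052713 − 7.3292543816 = 109.5860299592
Divide by 2^4 − 1 = 15.
So the Richardson estimate is 7.3057353306.
Gap between inputs: 2.205e-02; correction applied: −0.0014699407.

7.305735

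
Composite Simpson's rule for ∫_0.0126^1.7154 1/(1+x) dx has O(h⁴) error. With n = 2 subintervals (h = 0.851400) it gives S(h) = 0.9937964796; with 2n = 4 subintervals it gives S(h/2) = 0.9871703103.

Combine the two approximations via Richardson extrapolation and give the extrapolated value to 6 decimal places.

0.986729

r = 4, so 2^r = 16.
16*0.9871703103 = 15.7947249648; subtract 0.9937964796 → 14.8009284852
14.8009284852 ÷ 15 = 0.9867285657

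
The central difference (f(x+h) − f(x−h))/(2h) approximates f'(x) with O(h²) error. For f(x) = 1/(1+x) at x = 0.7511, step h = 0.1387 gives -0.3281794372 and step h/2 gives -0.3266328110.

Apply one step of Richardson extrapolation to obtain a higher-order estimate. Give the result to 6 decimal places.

-0.326117

r = 2: numerator weight 4, denominator 3.
A(h/2) − A(h) = -0.3266328110 − (-0.3281794372) = 0.0015466262
Correction (A(h/2) − A(h))/(4 − 1) = 0.0015466262/3 = 0.0005155421
R = -0.3266328110 + 0.0005155421 = -0.3261172689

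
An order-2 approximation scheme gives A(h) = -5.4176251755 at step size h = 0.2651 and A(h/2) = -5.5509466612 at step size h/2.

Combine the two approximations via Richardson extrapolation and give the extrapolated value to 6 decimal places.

r = 2, so 2^r = 4.
Difference of the inputs: -5.5509466612 − (-5.4176251755) = -0.1333214857
Correction (A(h/2) − A(h))/(4 − 1) = (-0.1333214857)/3 = -0.0444404952
R = -5.5509466612 − 0.0444404952 = -5.5953871564
Gap between inputs: 1.333e-01; correction applied: −0.0444404952.

-5.595387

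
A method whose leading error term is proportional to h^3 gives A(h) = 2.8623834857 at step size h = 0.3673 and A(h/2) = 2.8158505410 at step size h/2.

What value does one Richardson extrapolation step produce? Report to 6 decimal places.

Method order is 3; weight 2^3 = 8.
Weighted: 22.5268043280 − 2.8623834857 = 19.6644208423
(8·2.8158505410 − 2.8623834857)/(8 − 1) = 2.8092029775
Correction |R − A(h/2)| = 6.648e-03; gap |A(h/2) − A(h)| = 4.653e-02.

2.809203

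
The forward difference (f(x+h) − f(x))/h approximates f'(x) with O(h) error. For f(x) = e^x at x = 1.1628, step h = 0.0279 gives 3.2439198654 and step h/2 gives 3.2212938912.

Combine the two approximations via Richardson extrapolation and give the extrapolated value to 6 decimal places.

3.198668

r = 1, so 2^r = 2.
Numerator 2×A(h/2) − A(h) = 2×3.2212938912 − 3.2439198654 = 3.1986679170
Denominator 2 − 1 = 1.
Result: 3.1986679170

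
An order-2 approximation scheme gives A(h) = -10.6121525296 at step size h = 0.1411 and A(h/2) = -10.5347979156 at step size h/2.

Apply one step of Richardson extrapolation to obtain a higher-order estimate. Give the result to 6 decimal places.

-10.509013

With r = 2 the leading error scales as h^2, so the weight is 2^2 = 4.
Top: 4(-10.5347979156) − (-10.6121525296) = -31.5270391328
Denominator 4 − 1 = 3.
So the Richardson estimate is -10.5090130443.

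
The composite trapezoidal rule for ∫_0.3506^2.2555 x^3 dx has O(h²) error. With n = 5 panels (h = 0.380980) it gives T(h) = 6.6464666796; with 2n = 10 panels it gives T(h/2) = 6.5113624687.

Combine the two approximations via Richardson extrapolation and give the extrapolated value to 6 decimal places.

r = 2: numerator weight 4, denominator 3.
Numerator 4 × A(h/2) − A(h) = 4 × 6.5113624687 − 6.6464666796 = 19.3989831952
R = 19.3989831952/3 = 6.4663277317

6.466328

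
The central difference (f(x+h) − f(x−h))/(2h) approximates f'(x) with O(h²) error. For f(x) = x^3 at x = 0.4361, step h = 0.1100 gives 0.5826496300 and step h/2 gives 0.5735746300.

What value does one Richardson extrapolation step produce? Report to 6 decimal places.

Leading term ∝ h^2; use weight 4 = 2^2.
Numerator 4×A(h/2) − A(h) = 4×0.5735746300 − 0.5826496300 = 1.7116488900
1.7116488900 ÷ 3 = 0.5705496300
Shift from A(h/2): −0.0030250000.

0.570550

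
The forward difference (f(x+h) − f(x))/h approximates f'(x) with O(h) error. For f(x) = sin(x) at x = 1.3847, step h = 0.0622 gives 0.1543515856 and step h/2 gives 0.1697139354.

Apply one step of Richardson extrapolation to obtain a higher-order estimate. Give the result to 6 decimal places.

0.185076

With r = 1 the leading error scales as h^1, so the weight is 2^1 = 2.
A(h/2) − A(h) = 0.1697139354 − 0.1543515856 = 0.0153623498
Correction (A(h/2) − A(h))/(2 − 1) = 0.0153623498/1 = 0.0153623498
R = 0.1697139354 + 0.0153623498 = 0.1850762852
Shift from A(h/2): +0.0153623498.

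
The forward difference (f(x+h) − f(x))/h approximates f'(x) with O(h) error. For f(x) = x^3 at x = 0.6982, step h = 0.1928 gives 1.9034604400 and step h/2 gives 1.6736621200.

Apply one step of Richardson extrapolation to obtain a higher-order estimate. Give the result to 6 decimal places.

1.443864

Order 1 gives 2^r = 2 and 2^r − 1 = 1.
2 × 1.6736621200 − 1.9034604400 = 1.4438638000
Divide by 2^1 − 1 = 1.
R = 1.4438638000/1 = 1.4438638000
Shift from A(h/2): −0.2297983200.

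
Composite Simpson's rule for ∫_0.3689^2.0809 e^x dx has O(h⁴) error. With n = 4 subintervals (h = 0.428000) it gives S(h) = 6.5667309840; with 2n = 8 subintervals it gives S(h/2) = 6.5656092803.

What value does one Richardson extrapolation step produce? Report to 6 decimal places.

6.565535

r = 4: numerator weight 16, denominator 15.
Top: 16(6.5656092803) − (6.5667309840) = 98.4830175008
R = 98.4830175008/15 = 6.5655345001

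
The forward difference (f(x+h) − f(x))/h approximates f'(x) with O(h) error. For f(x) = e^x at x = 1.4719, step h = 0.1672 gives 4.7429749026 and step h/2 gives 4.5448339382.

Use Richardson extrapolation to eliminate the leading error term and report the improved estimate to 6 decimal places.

Order 1 gives 2^r = 2 and 2^r − 1 = 1.
Numerator 2·A(h/2) − A(h) = 2·4.5448339382 − 4.7429749026 = 4.3466929738
Divide by 2^1 − 1 = 1.
Extrapolated: 4.3466929738 / 1 = 4.3466929738

4.346693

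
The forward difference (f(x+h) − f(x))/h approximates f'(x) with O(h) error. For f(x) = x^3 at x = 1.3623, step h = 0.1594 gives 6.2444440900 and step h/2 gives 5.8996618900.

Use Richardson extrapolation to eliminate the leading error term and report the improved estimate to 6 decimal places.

5.554880

Method order is 1; weight 2^1 = 2.
2 × 5.8996618900 − 6.2444440900 = 5.5548796900
(2 × 5.8996618900 − 6.2444440900)/(2 − 1) = 5.5548796900
Correction |R − A(h/2)| = 3.448e-01; gap |A(h/2) − A(h)| = 3.448e-01.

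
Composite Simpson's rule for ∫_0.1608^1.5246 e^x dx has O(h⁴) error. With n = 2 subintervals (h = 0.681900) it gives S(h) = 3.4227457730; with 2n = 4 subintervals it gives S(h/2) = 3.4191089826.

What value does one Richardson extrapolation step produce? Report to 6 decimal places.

3.418867

r = 4: numerator weight 16, denominator 15.
16 × 3.4191089826 = 54.7057437216; subtract 3.4227457730 → 51.2829979486
R = 51.2829979486/15 = 3.4188665299
Correction |R − A(h/2)| = 2.425e-04; gap |A(h/2) − A(h)| = 3.637e-03.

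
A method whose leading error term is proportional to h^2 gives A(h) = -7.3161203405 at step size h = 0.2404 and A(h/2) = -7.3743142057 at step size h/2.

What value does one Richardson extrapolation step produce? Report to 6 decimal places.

r = 2, so 2^r = 4.
4·(-7.3743142057) = -29.4972568228; subtract (-7.3161203405) → -22.1811364823
Denominator 4 − 1 = 3.
(-22.1811364823) ÷ 3 = -7.3937121608

-7.393712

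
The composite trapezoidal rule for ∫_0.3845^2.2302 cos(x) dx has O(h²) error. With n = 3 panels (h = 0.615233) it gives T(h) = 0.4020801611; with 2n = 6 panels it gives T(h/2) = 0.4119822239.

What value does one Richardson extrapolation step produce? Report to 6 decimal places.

r = 2: numerator weight 4, denominator 3.
4 × 0.4119822239 = 1.6479288956; 1.6479288956 − 0.4020801611 = 1.2458487345
Extrapolated: 1.2458487345 / 3 = 0.4152829115

0.415283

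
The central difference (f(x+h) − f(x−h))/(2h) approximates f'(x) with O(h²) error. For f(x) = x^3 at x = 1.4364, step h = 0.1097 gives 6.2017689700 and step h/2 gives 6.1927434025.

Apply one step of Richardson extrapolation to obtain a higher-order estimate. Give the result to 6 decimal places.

6.189735

Error is O(h^2); halving h shrinks it by 2^2 = 4.
2^2×A(h/2) = 24.7709736100; minus A(h) gives 18.5692046400.
R = 18.5692046400/3 = 6.1897348800
Gap between inputs: 9.026e-03; correction applied: −0.0030085225.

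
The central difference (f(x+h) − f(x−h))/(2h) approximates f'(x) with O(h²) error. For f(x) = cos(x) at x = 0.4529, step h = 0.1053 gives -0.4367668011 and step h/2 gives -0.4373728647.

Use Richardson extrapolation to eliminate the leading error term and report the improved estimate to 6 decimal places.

Error is O(h^2); halving h shrinks it by 2^2 = 4.
4*(-0.4373728647) = -1.7494914588; subtract (-0.4367668011) → -1.3127246577
Divide by 2^2 − 1 = 3.
(4*(-0.4373728647) − (-0.4367668011))/(4 − 1) = -0.4375748859
Correction |R − A(h/2)| = 2.020e-04; gap |A(h/2) − A(h)| = 6.061e-04.

-0.437575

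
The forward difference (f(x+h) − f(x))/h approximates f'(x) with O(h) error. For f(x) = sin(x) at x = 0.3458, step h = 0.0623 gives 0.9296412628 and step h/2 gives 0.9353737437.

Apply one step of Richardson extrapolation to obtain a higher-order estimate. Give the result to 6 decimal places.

r = 1, so 2^r = 2.
2 × 0.9353737437 = 1.8707474874; 1.8707474874 − 0.9296412628 = 0.9411062246
Divide by 2^1 − 1 = 1.
Extrapolated: 0.9411062246 / 1 = 0.9411062246
Shift from A(h/2): +0.0057324809.

0.941106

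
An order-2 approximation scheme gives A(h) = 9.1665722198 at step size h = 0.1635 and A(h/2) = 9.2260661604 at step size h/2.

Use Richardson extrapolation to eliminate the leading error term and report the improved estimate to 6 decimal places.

Error is O(h^2); halving h shrinks it by 2^2 = 4.
4×9.2260661604 = 36.9042646416; 36.9042646416 − 9.1665722198 = 27.7376924218
27.7376924218 ÷ 3 = 9.2458974739

9.245897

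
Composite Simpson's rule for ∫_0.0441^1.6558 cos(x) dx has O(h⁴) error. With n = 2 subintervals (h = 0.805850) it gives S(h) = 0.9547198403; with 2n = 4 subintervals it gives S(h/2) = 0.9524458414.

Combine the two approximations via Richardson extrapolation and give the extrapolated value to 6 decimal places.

Method order is 4; weight 2^4 = 16.
16·0.9524458414 = 15.2391334624; subtract 0.9547198403 → 14.2844136221
R = 14.2844136221/15 = 0.9522942415

0.952294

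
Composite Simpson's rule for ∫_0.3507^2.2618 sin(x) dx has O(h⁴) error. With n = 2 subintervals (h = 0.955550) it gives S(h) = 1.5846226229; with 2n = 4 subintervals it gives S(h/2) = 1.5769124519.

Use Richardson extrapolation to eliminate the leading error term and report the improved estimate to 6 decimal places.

The method has order 4: 2^4 = 16.
16·1.5769124519 = 25.2305992304; 25.2305992304 − 1.5846226229 = 23.6459766075
Extrapolated: 23.6459766075 / 15 = 1.5763984405

1.576398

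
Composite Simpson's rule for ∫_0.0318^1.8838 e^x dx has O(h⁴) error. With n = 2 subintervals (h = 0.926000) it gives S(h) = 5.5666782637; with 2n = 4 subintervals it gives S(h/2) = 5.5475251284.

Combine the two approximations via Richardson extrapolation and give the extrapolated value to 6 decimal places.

5.546248

Method order is 4; weight 2^4 = 16.
Numerator 16 × A(h/2) − A(h) = 16 × 5.5475251284 − 5.5666782637 = 83.1937237907
(16 × 5.5475251284 − 5.5666782637)/(16 − 1) = 5.5462482527
Gap between inputs: 1.915e-02; correction applied: −0.0012768757.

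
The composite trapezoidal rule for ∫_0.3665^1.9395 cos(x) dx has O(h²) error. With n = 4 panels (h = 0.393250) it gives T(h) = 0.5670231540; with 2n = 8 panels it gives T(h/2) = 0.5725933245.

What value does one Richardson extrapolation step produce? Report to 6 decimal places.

The method has order 2: 2^2 = 4.
4 × 0.5725933245 = 2.2903732980; subtract 0.5670231540 → 1.7233501440
(4 × 0.5725933245 − 0.5670231540)/(4 − 1) = 0.5744500480

0.574450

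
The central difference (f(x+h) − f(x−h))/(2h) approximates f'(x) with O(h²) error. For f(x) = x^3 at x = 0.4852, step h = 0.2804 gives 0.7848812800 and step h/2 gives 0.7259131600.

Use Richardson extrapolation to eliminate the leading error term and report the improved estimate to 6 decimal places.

0.706257

r = 2, so 2^r = 4.
2^2·A(h/2) = 2.9036526400; minus A(h) gives 2.1187713600.
Extrapolated: 2.1187713600 / 3 = 0.7062571200
Correction |R − A(h/2)| = 1.966e-02; gap |A(h/2) − A(h)| = 5.897e-02.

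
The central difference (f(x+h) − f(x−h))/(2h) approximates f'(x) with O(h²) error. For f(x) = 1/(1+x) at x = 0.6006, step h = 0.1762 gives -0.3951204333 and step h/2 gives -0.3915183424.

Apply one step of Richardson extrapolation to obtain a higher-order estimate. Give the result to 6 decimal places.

-0.390318

Error is O(h^2); halving h shrinks it by 2^2 = 4.
4 × (-0.3915183424) = -1.5660733696; (-1.5660733696) − (-0.3951204333) = -1.1709529363
R = (-1.1709529363)/3 = -0.3903176454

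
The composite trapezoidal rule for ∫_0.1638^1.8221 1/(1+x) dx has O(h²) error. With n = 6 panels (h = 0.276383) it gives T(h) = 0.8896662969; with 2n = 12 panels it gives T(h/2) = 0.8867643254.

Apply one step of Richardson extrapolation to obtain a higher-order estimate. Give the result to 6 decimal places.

0.885797

With r = 2 the leading error scales as h^2, so the weight is 2^2 = 4.
4×0.8867643254 = 3.5470573016; 3.5470573016 − 0.8896662969 = 2.6573910047
R = 2.6573910047/3 = 0.8857970016
Shift from A(h/2): −0.0009673238.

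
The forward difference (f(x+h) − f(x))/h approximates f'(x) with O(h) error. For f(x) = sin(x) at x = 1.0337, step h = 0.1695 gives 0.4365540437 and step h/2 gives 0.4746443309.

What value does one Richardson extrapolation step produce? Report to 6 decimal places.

Method order is 1; weight 2^1 = 2.
2 × 0.4746443309 − 0.4365540437 = 0.5127346181
Divide by 2^1 − 1 = 1.
(2 × 0.4746443309 − 0.4365540437)/(2 − 1) = 0.5127346181

0.512735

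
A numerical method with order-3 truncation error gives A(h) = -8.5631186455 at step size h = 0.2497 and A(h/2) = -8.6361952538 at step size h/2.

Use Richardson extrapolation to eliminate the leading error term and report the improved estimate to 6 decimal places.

r = 3: numerator weight 8, denominator 7.
2^3*A(h/2) = -69.0895620304; minus A(h) gives -60.5264433849.
(-60.5264433849) ÷ 7 = -8.6466347693
Correction |R − A(h/2)| = 1.044e-02; gap |A(h/2) − A(h)| = 7.308e-02.

-8.646635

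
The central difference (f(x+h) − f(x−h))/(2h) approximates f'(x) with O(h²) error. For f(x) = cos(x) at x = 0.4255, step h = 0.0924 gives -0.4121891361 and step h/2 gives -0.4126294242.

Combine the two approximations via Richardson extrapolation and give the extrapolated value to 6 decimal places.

Method order is 2; weight 2^2 = 4.
4·(-0.4126294242) = -1.6505176968; subtract (-0.4121891361) → -1.2383285607
R = (-1.2383285607)/3 = -0.4127761869

-0.412776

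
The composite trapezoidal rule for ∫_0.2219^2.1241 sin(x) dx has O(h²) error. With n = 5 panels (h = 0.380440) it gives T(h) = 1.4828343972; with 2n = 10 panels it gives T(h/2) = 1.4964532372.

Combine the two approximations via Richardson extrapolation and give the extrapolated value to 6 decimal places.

1.500993

Error is O(h^2); halving h shrinks it by 2^2 = 4.
Weighted: 5.9858129488 − 1.4828343972 = 4.5029785516
4.5029785516 ÷ 3 = 1.5009928505
Correction |R − A(h/2)| = 4.540e-03; gap |A(h/2) − A(h)| = 1.362e-02.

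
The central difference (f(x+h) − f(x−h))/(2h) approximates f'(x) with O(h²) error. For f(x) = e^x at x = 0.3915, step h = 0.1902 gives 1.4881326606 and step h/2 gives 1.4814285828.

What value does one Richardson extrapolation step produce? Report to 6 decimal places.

Order 2 gives 2^r = 4 and 2^r − 1 = 3.
Top: 4(1.4814285828) − (1.4881326606) = 4.4375816706
Divide by 2^2 − 1 = 3.
So the Richardson estimate is 1.4791938902.
Correction |R − A(h/2)| = 2.235e-03; gap |A(h/2) − A(h)| = 6.704e-03.

1.479194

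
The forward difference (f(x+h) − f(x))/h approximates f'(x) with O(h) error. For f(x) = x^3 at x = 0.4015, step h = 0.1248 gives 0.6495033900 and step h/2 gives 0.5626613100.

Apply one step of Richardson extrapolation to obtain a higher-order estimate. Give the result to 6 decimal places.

0.475819

The method has order 1: 2^1 = 2.
2*0.5626613100 = 1.1253226200; subtract 0.6495033900 → 0.4758192300
R = 0.4758192300/1 = 0.4758192300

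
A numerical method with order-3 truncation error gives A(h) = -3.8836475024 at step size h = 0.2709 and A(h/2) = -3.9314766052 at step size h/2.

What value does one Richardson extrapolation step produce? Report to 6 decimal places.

-3.938309

Method order is 3; weight 2^3 = 8.
A(h/2) − A(h) = -3.9314766052 − (-3.8836475024) = -0.0478291028
Divide by 2^3 − 1 = 7: (-0.0478291028)/7 = -0.0068327290
R = A(h/2) + (A(h/2) − A(h))/7 = -3.9314766052 − 0.0068327290 = -3.9383093342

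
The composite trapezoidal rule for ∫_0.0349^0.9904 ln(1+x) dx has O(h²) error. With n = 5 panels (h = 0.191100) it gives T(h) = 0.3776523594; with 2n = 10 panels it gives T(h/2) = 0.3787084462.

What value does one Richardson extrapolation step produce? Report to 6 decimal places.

0.379060

Leading term ∝ h^2; use weight 4 = 2^2.
4*0.3787084462 = 1.5148337848; subtract 0.3776523594 → 1.1371814254
Extrapolated: 1.1371814254 / 3 = 0.3790604751
Correction |R − A(h/2)| = 3.520e-04; gap |A(h/2) − A(h)| = 1.056e-03.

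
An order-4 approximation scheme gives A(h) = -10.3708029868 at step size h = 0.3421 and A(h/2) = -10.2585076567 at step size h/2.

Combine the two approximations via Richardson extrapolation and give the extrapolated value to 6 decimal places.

-10.251021

The method has order 4: 2^4 = 16.
16×(-10.2585076567) = -164.1361225072; subtract (-10.3708029868) → -153.7653195204
Denominator 16 − 1 = 15.
So the Richardson estimate is -10.2510213014.
Shift from A(h/2): +0.0074863553.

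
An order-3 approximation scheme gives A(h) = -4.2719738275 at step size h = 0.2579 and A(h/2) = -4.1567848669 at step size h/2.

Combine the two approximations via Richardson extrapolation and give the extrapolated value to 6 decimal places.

-4.140329

Order 3 gives 2^r = 8 and 2^r − 1 = 7.
2^3*A(h/2) = -33.2542789352; minus A(h) gives -28.9823051077.
Divide by 2^3 − 1 = 7.
Extrapolated: (-28.9823051077) / 7 = -4.1403293011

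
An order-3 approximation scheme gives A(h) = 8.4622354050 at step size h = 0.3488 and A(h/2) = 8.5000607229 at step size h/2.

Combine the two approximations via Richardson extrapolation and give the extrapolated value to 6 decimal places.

8.505464

With r = 3 the leading error scales as h^3, so the weight is 2^3 = 8.
Weighted: 68.0004857832 − 8.4622354050 = 59.5382503782
(8×8.5000607229 − 8.4622354050)/(8 − 1) = 8.5054643397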